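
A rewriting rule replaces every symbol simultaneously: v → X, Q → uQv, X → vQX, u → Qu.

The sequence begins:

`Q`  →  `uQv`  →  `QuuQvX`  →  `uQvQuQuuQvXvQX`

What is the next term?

QuuQvXuQvQuuQvQuQuuQvXvQXXuQvvQX

Replace each of the 14 characters of uQvQuQuuQvXvQX in place — Qu uQv X uQv Qu uQv Qu Qu uQv X vQX X uQv vQX — and concatenate.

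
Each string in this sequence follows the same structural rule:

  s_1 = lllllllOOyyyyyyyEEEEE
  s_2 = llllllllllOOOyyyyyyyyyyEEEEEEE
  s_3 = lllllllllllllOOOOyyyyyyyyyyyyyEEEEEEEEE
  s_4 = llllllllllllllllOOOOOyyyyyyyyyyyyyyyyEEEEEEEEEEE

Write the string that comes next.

lllllllllllllllllllOOOOOOyyyyyyyyyyyyyyyyyyyEEEEEEEEEEEEE

Reading off run lengths: l runs 7, 10, 13, 16; O runs 2, 3, 4, 5; y runs 7, 10, 13, 16; E runs 5, 7, 9, 11 — each is linear in n, where the shown terms are n = 2, 3, 4, 5.
For the next term, n = 6, so the run lengths are 19, 6, 19, 13.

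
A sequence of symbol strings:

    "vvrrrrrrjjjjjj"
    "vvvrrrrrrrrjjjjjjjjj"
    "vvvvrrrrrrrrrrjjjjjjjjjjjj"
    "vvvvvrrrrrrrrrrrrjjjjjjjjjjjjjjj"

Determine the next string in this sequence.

vvvvvvrrrrrrrrrrrrrrjjjjjjjjjjjjjjjjjj

The n-th term is n v's then 2n+2 r's then 3n j's, where the shown terms are n = 2, 3, 4, 5.
Setting n = 6 gives 6, 14, 18 characters in each block.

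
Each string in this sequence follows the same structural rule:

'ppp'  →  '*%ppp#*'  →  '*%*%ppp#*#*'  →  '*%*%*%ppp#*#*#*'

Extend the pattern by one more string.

Each term wraps the previous one in *% on the left and #* on the right.
Applying this once more to *%*%*%ppp#*#*#*:

*%*%*%*%ppp#*#*#*#*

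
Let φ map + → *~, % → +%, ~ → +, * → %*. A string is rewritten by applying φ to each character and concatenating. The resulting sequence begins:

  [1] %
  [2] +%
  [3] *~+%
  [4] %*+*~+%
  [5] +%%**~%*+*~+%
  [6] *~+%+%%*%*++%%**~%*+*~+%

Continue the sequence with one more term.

%*+*~+%*~+%+%%*+%%**~*~+%+%%*%*++%%**~%*+*~+%

Replace each of the 24 characters of *~+%+%%*%*++%%**~%*+*~+% in place — %* + *~ +% *~ +% +% %* +% %* *~ *~ +% +% %* %* + +% %* *~ %* + *~ +% — and concatenate.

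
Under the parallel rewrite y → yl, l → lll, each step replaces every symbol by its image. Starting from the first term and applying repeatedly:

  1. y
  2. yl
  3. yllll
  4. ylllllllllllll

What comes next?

φ(ylllllllllllll) expands symbol-by-symbol to yl lll lll lll lll lll lll lll lll lll lll lll lll lll; joining the 14 pieces gives the next term.

yllllllllllllllllllllllllllllllllllllllll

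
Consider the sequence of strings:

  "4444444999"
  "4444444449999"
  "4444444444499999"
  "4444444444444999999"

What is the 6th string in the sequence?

Reading off run lengths: 4 runs 7, 9, 11, 13; 9 runs 3, 4, 5, 6 — each is linear in n, where the shown terms are n = 3, 4, 5, 6.
Setting n = 8 gives 17, 8 characters in each block.

4444444444444444499999999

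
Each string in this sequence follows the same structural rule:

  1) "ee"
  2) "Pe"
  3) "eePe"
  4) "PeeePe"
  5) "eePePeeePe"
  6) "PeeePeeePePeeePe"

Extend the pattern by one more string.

From term 3 onward, concatenate the second-to-last term with the last: ee·Pe = eePe, Pe·eePe = PeeePe, …
The next term joins eePePeeePe and PeeePeeePePeeePe.

eePePeeePePeeePeeePePeeePe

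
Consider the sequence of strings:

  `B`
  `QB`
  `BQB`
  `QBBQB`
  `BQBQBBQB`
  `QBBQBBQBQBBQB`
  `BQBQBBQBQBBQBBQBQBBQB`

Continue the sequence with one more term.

QBBQBBQBQBBQBBQBQBBQBQBBQBBQBQBBQB

Each term (from the third on) is the two preceding terms concatenated in order: term 3 = B·QB = BQB.
Continuing: QBBQBBQBQBBQB · BQBQBBQBQBBQBBQBQBBQB gives term 8.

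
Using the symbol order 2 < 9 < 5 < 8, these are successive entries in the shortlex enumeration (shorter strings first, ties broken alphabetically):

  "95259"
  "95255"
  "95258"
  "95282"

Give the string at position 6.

95285

Advancing 2 positions from 95282 through 95282 → 95289 reaches term 6.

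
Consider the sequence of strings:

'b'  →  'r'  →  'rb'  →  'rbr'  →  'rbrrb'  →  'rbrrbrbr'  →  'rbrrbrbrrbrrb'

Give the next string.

rbrrbrbrrbrrbrbrrbrbr

From term 3 onward, concatenate the last term with the second-to-last: r·b = rb, rb·r = rbr, …
Continuing: rbrrbrbrrbrrb · rbrrbrbr gives term 8.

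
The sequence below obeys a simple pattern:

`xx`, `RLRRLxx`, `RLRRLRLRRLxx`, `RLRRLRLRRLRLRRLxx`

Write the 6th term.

Every step adds RLRRL at the front: s(k+1) = RLRRL·s(k).
From RLRRLRLRRLRLRRLxx, 2 further steps: RLRRLRLRRLRLRRLxx → RLRRLRLRRLRLRRLRLRRLxx → (answer).

RLRRLRLRRLRLRRLRLRRLRLRRLxx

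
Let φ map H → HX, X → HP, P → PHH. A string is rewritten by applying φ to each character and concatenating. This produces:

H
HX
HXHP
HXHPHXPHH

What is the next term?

Rewriting each symbol of HXHPHXPHH: H→HX, X→HP, H→HX, P→PHH, H→HX, X→HP, P→PHH, H→HX, H→HX, which concatenates to HX HP HX PHH HX HP PHH HX HX.

HXHPHXPHHHXHPPHHHXHX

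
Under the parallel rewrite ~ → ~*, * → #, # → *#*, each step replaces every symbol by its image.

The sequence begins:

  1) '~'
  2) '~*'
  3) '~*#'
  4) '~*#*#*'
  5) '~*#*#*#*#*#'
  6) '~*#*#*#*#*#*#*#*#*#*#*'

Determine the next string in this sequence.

~*#*#*#*#*#*#*#*#*#*#*#*#*#*#*#*#*#*#*#*#*#

Applying the rule to each of the 22 symbols of ~*#*#*#*#*#*#*#*#*#*#* gives the pieces ~* # *#* # *#* # *#* # *#* # *#* # *#* # *#* # *#* # *#* # *#* #, which concatenate to the answer.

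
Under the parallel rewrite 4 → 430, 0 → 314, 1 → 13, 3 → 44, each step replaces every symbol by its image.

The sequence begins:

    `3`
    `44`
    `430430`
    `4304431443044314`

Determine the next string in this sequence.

Replace each of the 16 characters of 4304431443044314 in place — 430 44 314 430 430 44 13 430 430 44 314 430 430 44 13 430 — and concatenate.

430443144304304413430430443144304304413430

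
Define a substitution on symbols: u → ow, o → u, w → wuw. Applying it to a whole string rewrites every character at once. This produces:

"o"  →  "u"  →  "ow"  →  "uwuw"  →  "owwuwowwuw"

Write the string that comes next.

uwuwwuwowwuwuwuwwuwowwuw

Expanding owwuwowwuw: o→u, w→wuw, w→wuw, u→ow, w→wuw, o→u, w→wuw, w→wuw, u→ow, w→wuw. Concatenated: u wuw wuw ow wuw u wuw wuw ow wuw.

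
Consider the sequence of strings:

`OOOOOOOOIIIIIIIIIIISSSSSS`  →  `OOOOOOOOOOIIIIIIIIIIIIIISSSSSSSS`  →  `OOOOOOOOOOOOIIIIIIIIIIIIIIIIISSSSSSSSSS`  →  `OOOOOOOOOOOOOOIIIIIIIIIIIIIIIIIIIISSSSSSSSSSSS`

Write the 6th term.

OOOOOOOOOOOOOOOOOOIIIIIIIIIIIIIIIIIIIIIIIIIISSSSSSSSSSSSSSSS

Term n consists of 2n+2 O's, followed by 3n+2 I's, followed by 2n S's, where the shown terms are n = 3, 4, 5, 6.
For term 6, n = 8, so the run lengths are 18, 26, 16.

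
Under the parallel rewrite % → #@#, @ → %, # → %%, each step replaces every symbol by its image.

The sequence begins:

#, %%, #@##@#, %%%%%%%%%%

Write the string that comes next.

#@##@##@##@##@##@##@##@##@##@#

Expanding %%%%%%%%%%: %→#@#, %→#@#, %→#@#, %→#@#, %→#@#, %→#@#, %→#@#, %→#@#, %→#@#, %→#@#. Concatenated: #@# #@# #@# #@# #@# #@# #@# #@# #@# #@#.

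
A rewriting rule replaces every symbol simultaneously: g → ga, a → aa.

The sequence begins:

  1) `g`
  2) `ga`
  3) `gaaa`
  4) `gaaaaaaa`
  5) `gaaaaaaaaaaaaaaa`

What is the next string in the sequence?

Replace each of the 16 characters of gaaaaaaaaaaaaaaa in place — ga aa aa aa aa aa aa aa aa aa aa aa aa aa aa aa — and concatenate.

gaaaaaaaaaaaaaaaaaaaaaaaaaaaaaaa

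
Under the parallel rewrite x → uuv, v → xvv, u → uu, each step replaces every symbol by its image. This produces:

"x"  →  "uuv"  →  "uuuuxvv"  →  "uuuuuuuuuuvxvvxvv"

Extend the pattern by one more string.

uuuuuuuuuuuuuuuuuuuuxvvuuvxvvxvvuuvxvvxvv

Replace each of the 17 characters of uuuuuuuuuuvxvvxvv in place — uu uu uu uu uu uu uu uu uu uu xvv uuv xvv xvv uuv xvv xvv — and concatenate.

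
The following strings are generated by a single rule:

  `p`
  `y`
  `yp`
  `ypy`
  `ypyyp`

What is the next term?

ypyypypy

Each term (from the third on) is the previous term followed by the one before it: term 3 = y·p = yp.
Continuing: ypyyp · ypy gives term 6.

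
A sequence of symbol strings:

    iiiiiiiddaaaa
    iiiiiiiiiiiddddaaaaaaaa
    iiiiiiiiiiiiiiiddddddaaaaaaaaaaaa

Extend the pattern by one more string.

iiiiiiiiiiiiiiiiiiiddddddddaaaaaaaaaaaaaaaa

Each string has the form i^{4n+3} d^{2n} a^{4n} (n = 1, 2, …).
Setting n = 4 gives 19, 8, 16 characters in each block.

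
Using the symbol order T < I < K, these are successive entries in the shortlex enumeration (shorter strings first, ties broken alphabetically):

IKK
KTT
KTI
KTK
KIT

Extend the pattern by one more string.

Treat KIT as a base-3 numeral over the given alphabet and add one, carrying through any trailing K's.

KII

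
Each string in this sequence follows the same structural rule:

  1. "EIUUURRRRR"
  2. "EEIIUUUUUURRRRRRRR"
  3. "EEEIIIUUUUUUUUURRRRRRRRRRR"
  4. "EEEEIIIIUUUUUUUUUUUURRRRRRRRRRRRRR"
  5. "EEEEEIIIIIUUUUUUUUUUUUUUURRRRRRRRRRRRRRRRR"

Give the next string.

Each string has the form E^{n} I^{n} U^{3n} R^{3n+2} (n = 1, 2, …).
Setting n = 6 gives 6, 6, 18, 20 characters in each block.

EEEEEEIIIIIIUUUUUUUUUUUUUUUUUURRRRRRRRRRRRRRRRRRRR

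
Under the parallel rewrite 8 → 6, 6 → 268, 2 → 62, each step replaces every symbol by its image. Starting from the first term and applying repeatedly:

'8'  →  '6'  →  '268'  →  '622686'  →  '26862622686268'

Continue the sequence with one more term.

Replace each of the 14 characters of 26862622686268 in place — 62 268 6 268 62 268 62 62 268 6 268 62 268 6 — and concatenate.

6226862686226862622686268622686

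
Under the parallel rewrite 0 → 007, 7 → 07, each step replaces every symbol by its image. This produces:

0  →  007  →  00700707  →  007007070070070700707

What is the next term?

0070070700700707007070070070700700707007070070070700707

Replace each of the 21 characters of 007007070070070700707 in place — 007 007 07 007 007 07 007 07 007 007 07 007 007 07 007 07 007 007 07 007 07 — and concatenate.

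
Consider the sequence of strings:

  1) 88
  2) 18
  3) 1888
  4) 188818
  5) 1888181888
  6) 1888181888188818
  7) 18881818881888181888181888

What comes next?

Each term (from the third on) is the previous term followed by the one before it: term 3 = 18·88 = 1888.
Continuing: 18881818881888181888181888 · 1888181888188818 gives term 8.

188818188818881818881818881888181888188818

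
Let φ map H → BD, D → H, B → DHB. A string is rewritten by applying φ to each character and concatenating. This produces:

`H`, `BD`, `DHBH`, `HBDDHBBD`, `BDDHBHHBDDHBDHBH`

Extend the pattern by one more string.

Rewriting the 16 symbols of BDDHBHHBDDHBDHBH one by one yields DHB H H BD DHB BD BD DHB H H BD DHB H BD DHB BD; concatenated:

DHBHHBDDHBBDBDDHBHHBDDHBHBDDHBBD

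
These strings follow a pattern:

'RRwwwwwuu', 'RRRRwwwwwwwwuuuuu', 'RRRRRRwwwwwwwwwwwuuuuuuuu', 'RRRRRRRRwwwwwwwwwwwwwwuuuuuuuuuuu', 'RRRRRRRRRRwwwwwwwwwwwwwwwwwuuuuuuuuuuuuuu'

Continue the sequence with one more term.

Term n consists of 2n R's, followed by 3n+2 w's, followed by 3n-1 u's (n = 1, 2, …).
For the next term, n = 6, so the run lengths are 12, 20, 17.

RRRRRRRRRRRRwwwwwwwwwwwwwwwwwwwwuuuuuuuuuuuuuuuuu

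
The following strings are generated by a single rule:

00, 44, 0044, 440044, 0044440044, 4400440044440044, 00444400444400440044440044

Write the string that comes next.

From term 3 onward, concatenate the second-to-last term with the last: 00·44 = 0044, 44·0044 = 440044, …
The next term joins 4400440044440044 and 00444400444400440044440044.

440044004444004400444400444400440044440044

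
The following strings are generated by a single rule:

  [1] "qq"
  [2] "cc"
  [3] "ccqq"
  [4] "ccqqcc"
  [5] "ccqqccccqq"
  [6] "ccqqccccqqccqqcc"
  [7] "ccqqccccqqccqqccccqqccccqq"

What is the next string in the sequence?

Each term (from the third on) is the previous term followed by the one before it: term 3 = cc·qq = ccqq.
Continuing: ccqqccccqqccqqccccqqccccqq · ccqqccccqqccqqcc gives term 8.

ccqqccccqqccqqccccqqccccqqccqqccccqqccqqcc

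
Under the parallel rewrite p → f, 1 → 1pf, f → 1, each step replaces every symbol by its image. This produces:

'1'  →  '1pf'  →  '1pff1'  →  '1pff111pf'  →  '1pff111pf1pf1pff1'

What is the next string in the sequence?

1pff111pf1pf1pff11pff11pff111pf

Replace each of the 17 characters of 1pff111pf1pf1pff1 in place — 1pf f 1 1 1pf 1pf 1pf f 1 1pf f 1 1pf f 1 1 1pf — and concatenate.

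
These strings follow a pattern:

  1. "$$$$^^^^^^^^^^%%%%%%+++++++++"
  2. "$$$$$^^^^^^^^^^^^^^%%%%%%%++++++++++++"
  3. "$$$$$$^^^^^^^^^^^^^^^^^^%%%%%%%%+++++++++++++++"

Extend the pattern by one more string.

$$$$$$$^^^^^^^^^^^^^^^^^^^^^^%%%%%%%%%++++++++++++++++++

Reading off run lengths: $ runs 4, 5, 6; ^ runs 10, 14, 18; % runs 6, 7, 8; + runs 9, 12, 15 — each is linear in n, where the shown terms are n = 3, 4, 5.
For the next term, n = 6, so the run lengths are 7, 22, 9, 18.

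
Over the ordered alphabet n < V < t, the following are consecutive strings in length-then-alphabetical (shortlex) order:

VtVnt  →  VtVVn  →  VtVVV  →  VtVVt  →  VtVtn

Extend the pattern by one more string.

Find the rightmost character of VtVtn below t, bump it to the next letter, and reset everything to its right to n.

VtVtV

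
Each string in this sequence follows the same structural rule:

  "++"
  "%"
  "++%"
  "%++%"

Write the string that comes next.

++%%++%

From term 3 onward, concatenate the second-to-last term with the last: ++·% = ++%, %·++% = %++%, …
The next term joins ++% and %++%.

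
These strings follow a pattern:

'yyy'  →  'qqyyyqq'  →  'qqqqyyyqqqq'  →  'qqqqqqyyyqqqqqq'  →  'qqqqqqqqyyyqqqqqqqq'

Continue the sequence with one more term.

Every step adds qq to the front and qq to the end of the previous string.
Applying this once more to qqqqqqqqyyyqqqqqqqq:

qqqqqqqqqqyyyqqqqqqqqqq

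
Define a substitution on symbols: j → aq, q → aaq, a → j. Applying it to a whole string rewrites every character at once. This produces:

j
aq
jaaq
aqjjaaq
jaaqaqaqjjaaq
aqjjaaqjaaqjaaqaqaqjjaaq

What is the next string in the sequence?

Rewriting the 24 symbols of aqjjaaqjaaqjaaqaqaqjjaaq one by one yields j aaq aq aq j j aaq aq j j aaq aq j j aaq j aaq j aaq aq aq j j aaq; concatenated:

jaaqaqaqjjaaqaqjjaaqaqjjaaqjaaqjaaqaqaqjjaaq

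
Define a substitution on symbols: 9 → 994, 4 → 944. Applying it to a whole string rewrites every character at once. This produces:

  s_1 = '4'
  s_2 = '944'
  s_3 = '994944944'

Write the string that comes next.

994994944994944944994944944

Expanding 994944944: 9→994, 9→994, 4→944, 9→994, 4→944, 4→944, 9→994, 4→944, 4→944. Concatenated: 994 994 944 994 944 944 994 944 944.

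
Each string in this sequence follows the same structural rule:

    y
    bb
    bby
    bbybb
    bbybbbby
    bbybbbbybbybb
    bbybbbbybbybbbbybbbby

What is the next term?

This is a Fibonacci-style word recurrence s(k) = s(k−1)·s(k−2): e.g. bb·y = bby.
The next term joins bbybbbbybbybbbbybbbby and bbybbbbybbybb.

bbybbbbybbybbbbybbbbybbybbbbybbybb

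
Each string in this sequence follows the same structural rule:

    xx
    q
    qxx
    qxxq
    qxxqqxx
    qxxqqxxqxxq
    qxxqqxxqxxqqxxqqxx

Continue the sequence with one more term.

qxxqqxxqxxqqxxqqxxqxxqqxxqxxq

This is a Fibonacci-style word recurrence s(k) = s(k−1)·s(k−2): e.g. q·xx = qxx.
The next term joins qxxqqxxqxxqqxxqqxx and qxxqqxxqxxq.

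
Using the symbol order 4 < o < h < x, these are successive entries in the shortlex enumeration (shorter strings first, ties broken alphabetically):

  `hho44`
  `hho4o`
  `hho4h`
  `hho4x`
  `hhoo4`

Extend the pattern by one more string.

The successor of hhoo4 increments the rightmost position that isn't already x and resets every position after it to 4.

hhooo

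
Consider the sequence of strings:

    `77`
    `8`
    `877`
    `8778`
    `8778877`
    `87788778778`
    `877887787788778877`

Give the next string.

Each term (from the third on) is the previous term followed by the one before it: term 3 = 8·77 = 877.
So term 8 is 877887787788778877·87788778778.

87788778778877887787788778778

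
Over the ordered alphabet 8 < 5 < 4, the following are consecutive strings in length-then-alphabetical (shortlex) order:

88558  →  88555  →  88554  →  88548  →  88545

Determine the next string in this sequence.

The successor of 88545 increments the rightmost position that isn't already 4 and resets every position after it to 8.

88544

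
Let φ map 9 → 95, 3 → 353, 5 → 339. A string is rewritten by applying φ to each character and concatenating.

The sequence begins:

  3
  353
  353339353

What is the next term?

Expanding 353339353: 3→353, 5→339, 3→353, 3→353, 3→353, 9→95, 3→353, 5→339, 3→353. Concatenated: 353 339 353 353 353 95 353 339 353.

35333935335335395353339353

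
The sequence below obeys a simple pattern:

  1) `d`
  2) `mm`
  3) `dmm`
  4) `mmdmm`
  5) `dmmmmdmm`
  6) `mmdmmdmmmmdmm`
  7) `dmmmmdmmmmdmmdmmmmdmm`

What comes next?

mmdmmdmmmmdmmdmmmmdmmmmdmmdmmmmdmm

From term 3 onward, concatenate the second-to-last term with the last: d·mm = dmm, mm·dmm = mmdmm, …
Continuing: mmdmmdmmmmdmm · dmmmmdmmmmdmmdmmmmdmm gives term 8.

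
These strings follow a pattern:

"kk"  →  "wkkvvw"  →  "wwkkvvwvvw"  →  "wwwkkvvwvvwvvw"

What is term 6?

wwwwwkkvvwvvwvvwvvwvvw

Every step adds w to the front and vvw to the end of the previous string.
From wwwkkvvwvvwvvw, 2 further steps: wwwkkvvwvvwvvw → wwwwkkvvwvvwvvwvvw → (answer).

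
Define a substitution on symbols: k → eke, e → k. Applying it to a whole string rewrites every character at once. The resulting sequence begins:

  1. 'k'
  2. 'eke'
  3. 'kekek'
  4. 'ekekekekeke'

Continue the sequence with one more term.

Rewriting each symbol of ekekekekeke: e→k, k→eke, e→k, k→eke, e→k, k→eke, e→k, k→eke, e→k, k→eke, e→k, which concatenates to k eke k eke k eke k eke k eke k.

kekekekekekekekekekek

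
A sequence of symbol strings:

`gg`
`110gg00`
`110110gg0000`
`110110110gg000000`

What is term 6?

Every step adds 110 to the front and 00 to the end of the previous string.
From 110110110gg000000, 2 further steps: 110110110gg000000 → 110110110110gg00000000 → (answer).

110110110110110gg0000000000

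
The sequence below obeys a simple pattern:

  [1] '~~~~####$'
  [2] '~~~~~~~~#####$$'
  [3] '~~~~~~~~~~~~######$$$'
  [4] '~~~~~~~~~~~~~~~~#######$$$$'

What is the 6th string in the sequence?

~~~~~~~~~~~~~~~~~~~~~~~~#########$$$$$$

The n-th term is 4n ~'s then n+3 #'s then n $'s (n = 1, 2, …).
For term 6, n = 6, so the run lengths are 24, 9, 6.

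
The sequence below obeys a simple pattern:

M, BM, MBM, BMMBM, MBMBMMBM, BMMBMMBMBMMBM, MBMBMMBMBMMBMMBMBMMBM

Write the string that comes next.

From term 3 onward, concatenate the second-to-last term with the last: M·BM = MBM, BM·MBM = BMMBM, …
Continuing: BMMBMMBMBMMBM · MBMBMMBMBMMBMMBMBMMBM gives term 8.

BMMBMMBMBMMBMMBMBMMBMBMMBMMBMBMMBM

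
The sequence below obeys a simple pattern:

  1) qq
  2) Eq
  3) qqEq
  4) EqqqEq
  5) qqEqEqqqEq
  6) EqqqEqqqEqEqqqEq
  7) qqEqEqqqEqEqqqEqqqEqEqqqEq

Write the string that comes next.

This is a Fibonacci-style word recurrence s(k) = s(k−2)·s(k−1): e.g. qq·Eq = qqEq.
So term 8 is EqqqEqqqEqEqqqEq·qqEqEqqqEqEqqqEqqqEqEqqqEq.

EqqqEqqqEqEqqqEqqqEqEqqqEqEqqqEqqqEqEqqqEq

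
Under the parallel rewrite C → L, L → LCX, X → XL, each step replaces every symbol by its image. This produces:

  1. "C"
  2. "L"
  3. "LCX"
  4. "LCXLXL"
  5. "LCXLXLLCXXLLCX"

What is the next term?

LCXLXLLCXXLLCXLCXLXLXLLCXLCXLXL

Applying the rule to each of the 14 symbols of LCXLXLLCXXLLCX gives the pieces LCX L XL LCX XL LCX LCX L XL XL LCX LCX L XL, which concatenate to the answer.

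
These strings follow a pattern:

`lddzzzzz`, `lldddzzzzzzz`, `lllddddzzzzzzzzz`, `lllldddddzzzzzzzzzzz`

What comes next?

lllllddddddzzzzzzzzzzzzz

Each string has the form l^{n-1} d^{n} z^{2n+1}, where the shown terms are n = 2, 3, 4, 5.
For the next term, n = 6, so the run lengths are 5, 6, 13.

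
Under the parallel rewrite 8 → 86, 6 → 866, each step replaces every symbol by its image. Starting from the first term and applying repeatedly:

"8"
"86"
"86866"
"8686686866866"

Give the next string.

8686686866866868668686686686866866

Replace each of the 13 characters of 8686686866866 in place — 86 866 86 866 866 86 866 86 866 866 86 866 866 — and concatenate.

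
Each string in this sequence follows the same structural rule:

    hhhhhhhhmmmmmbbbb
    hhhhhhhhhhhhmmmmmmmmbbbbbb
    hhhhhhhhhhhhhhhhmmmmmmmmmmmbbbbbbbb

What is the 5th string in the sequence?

Each string has the form h^{4n} m^{3n-1} b^{2n}, where the shown terms are n = 2, 3, 4.
For term 5, n = 6, so the run lengths are 24, 17, 12.

hhhhhhhhhhhhhhhhhhhhhhhhmmmmmmmmmmmmmmmmmbbbbbbbbbbbb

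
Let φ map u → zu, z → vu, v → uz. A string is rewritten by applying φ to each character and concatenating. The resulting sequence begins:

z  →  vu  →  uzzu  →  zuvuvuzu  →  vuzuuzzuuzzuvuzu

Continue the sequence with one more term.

uzzuvuzuzuvuvuzuzuvuvuzuuzzuvuzu

φ(vuzuuzzuuzzuvuzu) expands symbol-by-symbol to uz zu vu zu zu vu vu zu zu vu vu zu uz zu vu zu; joining the 16 pieces gives the next term.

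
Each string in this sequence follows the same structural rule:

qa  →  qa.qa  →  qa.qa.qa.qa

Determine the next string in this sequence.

s(k+1) = s(k)·.·s(k) — each term doubles the last with '.' between the halves.
So the next term is two copies of qa.qa.qa.qa with '.' between the halves.

qa.qa.qa.qa.qa.qa.qa.qa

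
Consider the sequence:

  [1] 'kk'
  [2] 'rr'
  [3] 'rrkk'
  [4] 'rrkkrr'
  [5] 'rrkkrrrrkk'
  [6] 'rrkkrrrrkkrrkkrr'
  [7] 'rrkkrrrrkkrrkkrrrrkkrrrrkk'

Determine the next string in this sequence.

From term 3 onward, concatenate the last term with the second-to-last: rr·kk = rrkk, rrkk·rr = rrkkrr, …
Continuing: rrkkrrrrkkrrkkrrrrkkrrrrkk · rrkkrrrrkkrrkkrr gives term 8.

rrkkrrrrkkrrkkrrrrkkrrrrkkrrkkrrrrkkrrkkrr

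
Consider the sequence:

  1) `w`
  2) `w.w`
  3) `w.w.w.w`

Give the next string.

Each string is two copies of the previous one joined by '.'.
One more doubling of w.w.w.w gives the answer.

w.w.w.w.w.w.w.w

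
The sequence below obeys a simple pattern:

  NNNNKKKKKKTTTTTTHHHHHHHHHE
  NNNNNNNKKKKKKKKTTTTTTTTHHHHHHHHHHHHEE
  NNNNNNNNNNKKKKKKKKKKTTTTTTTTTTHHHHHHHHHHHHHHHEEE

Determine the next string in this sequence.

NNNNNNNNNNNNNKKKKKKKKKKKKTTTTTTTTTTTTHHHHHHHHHHHHHHHHHHEEEE

Reading off run lengths: N runs 4, 7, 10; K runs 6, 8, 10; T runs 6, 8, 10; H runs 9, 12, 15; E runs 1, 2, 3 — each is linear in n, where the shown terms are n = 2, 3, 4.
At n = 5 the blocks have lengths 13, 12, 12, 18, 4.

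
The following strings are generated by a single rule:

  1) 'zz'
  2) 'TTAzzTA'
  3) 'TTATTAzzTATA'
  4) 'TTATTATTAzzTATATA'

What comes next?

Every step adds TTA to the front and TA to the end of the previous string.
Applying this once more to TTATTATTAzzTATATA:

TTATTATTATTAzzTATATATA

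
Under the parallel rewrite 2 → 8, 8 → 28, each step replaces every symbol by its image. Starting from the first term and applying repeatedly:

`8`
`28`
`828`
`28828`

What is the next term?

82828828

Expanding 28828: 2→8, 8→28, 8→28, 2→8, 8→28. Concatenated: 8 28 28 8 28.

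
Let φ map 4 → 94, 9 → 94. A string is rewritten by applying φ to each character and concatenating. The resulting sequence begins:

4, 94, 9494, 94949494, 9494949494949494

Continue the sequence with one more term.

94949494949494949494949494949494

φ(9494949494949494) expands symbol-by-symbol to 94 94 94 94 94 94 94 94 94 94 94 94 94 94 94 94; joining the 16 pieces gives the next term.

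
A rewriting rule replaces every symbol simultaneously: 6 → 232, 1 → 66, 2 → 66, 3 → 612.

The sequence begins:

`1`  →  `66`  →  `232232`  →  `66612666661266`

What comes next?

23223223266662322322322322326666232232

Replace each of the 14 characters of 66612666661266 in place — 232 232 232 66 66 232 232 232 232 232 66 66 232 232 — and concatenate.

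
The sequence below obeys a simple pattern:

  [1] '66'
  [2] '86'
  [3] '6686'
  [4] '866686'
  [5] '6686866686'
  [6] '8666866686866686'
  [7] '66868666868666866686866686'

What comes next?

866686668686668666868666868666866686866686

From term 3 onward, concatenate the second-to-last term with the last: 66·86 = 6686, 86·6686 = 866686, …
The next term joins 8666866686866686 and 66868666868666866686866686.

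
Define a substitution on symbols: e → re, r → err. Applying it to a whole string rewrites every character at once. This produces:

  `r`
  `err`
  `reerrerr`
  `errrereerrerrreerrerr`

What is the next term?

Applying the rule to each of the 21 symbols of errrereerrerrreerrerr gives the pieces re err err err re err re re err err re err err err re re err err re err err, which concatenate to the answer.

reerrerrerrreerrrereerrerrreerrerrerrrereerrerrreerrerr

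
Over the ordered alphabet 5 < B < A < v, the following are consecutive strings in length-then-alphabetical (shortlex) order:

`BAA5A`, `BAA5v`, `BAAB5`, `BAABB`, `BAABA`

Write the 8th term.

BAAAB

Continuing the enumeration 3 steps past BAABA: BAABA → BAABv → BAAA5 → (answer).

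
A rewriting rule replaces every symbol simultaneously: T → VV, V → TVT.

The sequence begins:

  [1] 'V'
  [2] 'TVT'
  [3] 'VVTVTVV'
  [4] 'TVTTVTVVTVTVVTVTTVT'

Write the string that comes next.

VVTVTVVVVTVTVVTVTTVTVVTVTVVTVTTVTVVTVTVVVVTVTVV

Replace each of the 19 characters of TVTTVTVVTVTVVTVTTVT in place — VV TVT VV VV TVT VV TVT TVT VV TVT VV TVT TVT VV TVT VV VV TVT VV — and concatenate.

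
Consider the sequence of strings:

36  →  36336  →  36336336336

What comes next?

Every step duplicates the string with '3' between the halves.
Doubling 36336336336 with '3' between the halves:

36336336336336336336336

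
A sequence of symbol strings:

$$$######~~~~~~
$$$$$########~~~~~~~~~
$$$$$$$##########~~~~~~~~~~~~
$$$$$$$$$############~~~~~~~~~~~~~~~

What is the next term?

$$$$$$$$$$$##############~~~~~~~~~~~~~~~~~~

The n-th term is 2n-1 $'s then 2n+2 #'s then 3n ~'s, where the shown terms are n = 2, 3, 4, 5.
For the next term, n = 6, so the run lengths are 11, 14, 18.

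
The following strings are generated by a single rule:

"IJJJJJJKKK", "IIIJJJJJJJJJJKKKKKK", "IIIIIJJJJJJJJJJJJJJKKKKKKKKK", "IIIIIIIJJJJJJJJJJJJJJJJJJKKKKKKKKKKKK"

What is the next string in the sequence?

Reading off run lengths: I runs 1, 3, 5, 7; J runs 6, 10, 14, 18; K runs 3, 6, 9, 12 — each is linear in n (n = 1, 2, …).
At n = 5 the blocks have lengths 9, 22, 15.

IIIIIIIIIJJJJJJJJJJJJJJJJJJJJJJKKKKKKKKKKKKKKK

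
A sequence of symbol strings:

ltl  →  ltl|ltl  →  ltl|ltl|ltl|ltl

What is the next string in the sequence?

Every step duplicates the string with '|' between the halves.
So the next term is two copies of ltl|ltl|ltl|ltl with '|' between the halves.

ltl|ltl|ltl|ltl|ltl|ltl|ltl|ltl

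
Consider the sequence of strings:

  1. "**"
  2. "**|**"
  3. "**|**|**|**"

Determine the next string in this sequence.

Each string is two copies of the previous one joined by '|'.
One more doubling of **|**|**|** gives the answer.

**|**|**|**|**|**|**|**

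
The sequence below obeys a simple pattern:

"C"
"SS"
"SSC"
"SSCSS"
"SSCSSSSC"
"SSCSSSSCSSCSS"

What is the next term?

SSCSSSSCSSCSSSSCSSSSC

Each term (from the third on) is the previous term followed by the one before it: term 3 = SS·C = SSC.
The next term joins SSCSSSSCSSCSS and SSCSSSSC.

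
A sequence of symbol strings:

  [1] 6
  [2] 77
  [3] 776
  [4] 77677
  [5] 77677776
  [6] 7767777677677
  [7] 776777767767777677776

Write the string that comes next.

Each term (from the third on) is the previous term followed by the one before it: term 3 = 77·6 = 776.
Continuing: 776777767767777677776 · 7767777677677 gives term 8.

7767777677677776777767767777677677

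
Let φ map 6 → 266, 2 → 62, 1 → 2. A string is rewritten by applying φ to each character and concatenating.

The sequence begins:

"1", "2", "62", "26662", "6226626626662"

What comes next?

φ(6226626626662) expands symbol-by-symbol to 266 62 62 266 266 62 266 266 62 266 266 266 62; joining the 13 pieces gives the next term.

2666262266266622662666226626626662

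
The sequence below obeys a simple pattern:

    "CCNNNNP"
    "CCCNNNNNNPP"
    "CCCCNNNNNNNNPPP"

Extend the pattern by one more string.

Each string has the form C^{n} N^{2n} P^{n-1}, where the shown terms are n = 2, 3, 4.
Setting n = 5 gives 5, 10, 4 characters in each block.

CCCCCNNNNNNNNNNPPPP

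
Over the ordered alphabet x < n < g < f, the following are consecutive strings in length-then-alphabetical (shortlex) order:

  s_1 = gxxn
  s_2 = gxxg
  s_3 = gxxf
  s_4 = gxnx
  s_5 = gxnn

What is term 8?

Stepping forward 3 times from gxnn: gxnn → gxng → gxnf, then the target.

gxgx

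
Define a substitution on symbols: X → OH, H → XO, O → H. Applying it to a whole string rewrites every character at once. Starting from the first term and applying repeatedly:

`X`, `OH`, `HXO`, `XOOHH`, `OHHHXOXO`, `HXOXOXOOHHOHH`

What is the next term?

Replace each of the 13 characters of HXOXOXOOHHOHH in place — XO OH H OH H OH H H XO XO H XO XO — and concatenate.

XOOHHOHHOHHHXOXOHXOXO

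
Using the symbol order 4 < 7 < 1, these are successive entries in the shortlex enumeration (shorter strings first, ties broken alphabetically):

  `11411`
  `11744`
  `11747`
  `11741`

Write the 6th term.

Advancing 2 positions from 11741 through 11741 → 11774 reaches term 6.

11777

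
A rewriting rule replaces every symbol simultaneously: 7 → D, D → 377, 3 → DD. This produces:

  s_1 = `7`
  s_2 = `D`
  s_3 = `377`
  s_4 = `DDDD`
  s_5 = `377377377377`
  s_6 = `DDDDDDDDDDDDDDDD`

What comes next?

Rewriting the 16 symbols of DDDDDDDDDDDDDDDD one by one yields 377 377 377 377 377 377 377 377 377 377 377 377 377 377 377 377; concatenated:

377377377377377377377377377377377377377377377377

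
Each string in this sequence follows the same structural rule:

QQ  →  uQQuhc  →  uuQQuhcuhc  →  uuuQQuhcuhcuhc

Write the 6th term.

Every step adds u to the front and uhc to the end of the previous string.
From uuuQQuhcuhcuhc, 2 further steps: uuuQQuhcuhcuhc → uuuuQQuhcuhcuhcuhc → (answer).

uuuuuQQuhcuhcuhcuhcuhc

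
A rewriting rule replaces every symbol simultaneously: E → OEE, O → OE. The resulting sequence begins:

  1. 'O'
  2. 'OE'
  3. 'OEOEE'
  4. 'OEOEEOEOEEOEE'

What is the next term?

Rewriting the 13 symbols of OEOEEOEOEEOEE one by one yields OE OEE OE OEE OEE OE OEE OE OEE OEE OE OEE OEE; concatenated:

OEOEEOEOEEOEEOEOEEOEOEEOEEOEOEEOEE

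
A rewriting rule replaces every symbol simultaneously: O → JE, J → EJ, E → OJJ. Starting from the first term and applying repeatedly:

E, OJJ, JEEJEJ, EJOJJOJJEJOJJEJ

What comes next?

OJJEJJEEJEJJEEJEJOJJEJJEEJEJOJJEJ

Replace each of the 15 characters of EJOJJOJJEJOJJEJ in place — OJJ EJ JE EJ EJ JE EJ EJ OJJ EJ JE EJ EJ OJJ EJ — and concatenate.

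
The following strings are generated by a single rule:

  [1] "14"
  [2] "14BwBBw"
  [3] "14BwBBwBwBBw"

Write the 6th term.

14BwBBwBwBBwBwBBwBwBBwBwBBw

Each term is the previous one with BwBBw appended.
From 14BwBBwBwBBw, 3 further steps: 14BwBBwBwBBw → 14BwBBwBwBBwBwBBw → 14BwBBwBwBBwBwBBwBwBBw → (answer).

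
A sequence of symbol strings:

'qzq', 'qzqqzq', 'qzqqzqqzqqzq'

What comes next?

s(k+1) = s(k)·s(k) — each term doubles the last.
One more doubling of qzqqzqqzqqzq gives the answer.

qzqqzqqzqqzqqzqqzqqzqqzq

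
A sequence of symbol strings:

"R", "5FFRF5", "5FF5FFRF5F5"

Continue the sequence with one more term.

s(k+1) = 5FF·s(k)·F5, so each term gains 5FF as a prefix and F5 as a suffix.
One more step from 5FF5FFRF5F5 gives the answer.

5FF5FF5FFRF5F5F5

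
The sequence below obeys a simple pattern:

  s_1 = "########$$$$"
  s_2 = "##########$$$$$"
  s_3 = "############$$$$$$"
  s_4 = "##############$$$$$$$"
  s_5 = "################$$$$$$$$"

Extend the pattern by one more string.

The n-th term is 2n+2 #'s then n+1 $'s, where the shown terms are n = 3, 4, 5, 6, 7.
At n = 8 the blocks have lengths 18, 9.

##################$$$$$$$$$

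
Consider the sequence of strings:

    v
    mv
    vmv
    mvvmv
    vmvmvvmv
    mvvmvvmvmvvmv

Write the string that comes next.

From term 3 onward, concatenate the second-to-last term with the last: v·mv = vmv, mv·vmv = mvvmv, …
Continuing: vmvmvvmv · mvvmvvmvmvvmv gives term 7.

vmvmvvmvmvvmvvmvmvvmv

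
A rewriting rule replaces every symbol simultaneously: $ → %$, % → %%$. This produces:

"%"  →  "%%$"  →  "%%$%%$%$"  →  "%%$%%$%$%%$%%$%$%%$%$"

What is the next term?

%%$%%$%$%%$%%$%$%%$%$%%$%%$%$%%$%%$%$%%$%$%%$%%$%$%%$%$

φ(%%$%%$%$%%$%%$%$%%$%$) expands symbol-by-symbol to %%$ %%$ %$ %%$ %%$ %$ %%$ %$ %%$ %%$ %$ %%$ %%$ %$ %%$ %$ %%$ %%$ %$ %%$ %$; joining the 21 pieces gives the next term.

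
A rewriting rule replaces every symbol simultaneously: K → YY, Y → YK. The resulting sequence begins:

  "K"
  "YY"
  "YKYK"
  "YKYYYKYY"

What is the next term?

YKYYYKYKYKYYYKYK

Apply φ to YKYYYKYY symbol by symbol: Y→YK, K→YY, Y→YK, Y→YK, Y→YK, K→YY, Y→YK, Y→YK; joined: YK YY YK YK YK YY YK YK.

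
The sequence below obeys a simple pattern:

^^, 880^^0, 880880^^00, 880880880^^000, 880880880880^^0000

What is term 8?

880880880880880880880^^0000000

Every step adds 880 to the front and 0 to the end of the previous string.
From 880880880880^^0000, 3 further steps: 880880880880^^0000 → 880880880880880^^00000 → 880880880880880880^^000000 → (answer).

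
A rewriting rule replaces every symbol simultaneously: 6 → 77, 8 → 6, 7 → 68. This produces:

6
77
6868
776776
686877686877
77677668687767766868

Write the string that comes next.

686877686877776776686877686877776776

Replace each of the 20 characters of 77677668687767766868 in place — 68 68 77 68 68 77 77 6 77 6 68 68 77 68 68 77 77 6 77 6 — and concatenate.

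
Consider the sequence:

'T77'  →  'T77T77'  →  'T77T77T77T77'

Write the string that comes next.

T77T77T77T77T77T77T77T77

Each string is two copies of the previous one concatenated.
So the next term is two copies of T77T77T77T77.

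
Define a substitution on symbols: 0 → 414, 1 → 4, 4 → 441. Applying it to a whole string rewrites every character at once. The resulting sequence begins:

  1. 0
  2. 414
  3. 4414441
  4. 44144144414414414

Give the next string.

Replace each of the 17 characters of 44144144414414414 in place — 441 441 4 441 441 4 441 441 441 4 441 441 4 441 441 4 441 — and concatenate.

44144144414414441441441444144144414414441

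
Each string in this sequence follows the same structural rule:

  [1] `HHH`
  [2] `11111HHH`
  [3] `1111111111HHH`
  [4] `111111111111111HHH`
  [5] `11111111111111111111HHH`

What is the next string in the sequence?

1111111111111111111111111HHH

The strings grow by a fixed prefix 11111 each time.
So the next term is 11111·11111111111111111111HHH.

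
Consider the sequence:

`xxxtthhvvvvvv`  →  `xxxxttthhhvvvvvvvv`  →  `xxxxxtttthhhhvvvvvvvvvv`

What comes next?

xxxxxxttttthhhhhvvvvvvvvvvvv

Reading off run lengths: x runs 3, 4, 5; t runs 2, 3, 4; h runs 2, 3, 4; v runs 6, 8, 10 — each is linear in n, where the shown terms are n = 2, 3, 4.
Setting n = 5 gives 6, 5, 5, 12 characters in each block.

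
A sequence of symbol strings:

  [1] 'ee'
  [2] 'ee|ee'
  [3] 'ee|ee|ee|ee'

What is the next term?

ee|ee|ee|ee|ee|ee|ee|ee

s(k+1) = s(k)·|·s(k) — each term doubles the last with '|' between the halves.
One more doubling of ee|ee|ee|ee gives the answer.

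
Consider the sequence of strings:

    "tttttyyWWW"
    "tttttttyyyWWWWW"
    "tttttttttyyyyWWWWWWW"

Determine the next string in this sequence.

tttttttttttyyyyyWWWWWWWWW

Term n consists of 2n+1 t's, followed by n y's, followed by 2n-1 W's, where the shown terms are n = 2, 3, 4.
Setting n = 5 gives 11, 5, 9 characters in each block.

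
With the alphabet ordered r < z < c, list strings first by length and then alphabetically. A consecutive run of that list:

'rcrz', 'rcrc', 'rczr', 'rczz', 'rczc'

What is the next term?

rccr

Find the rightmost character of rczc below c, bump it to the next letter, and reset everything to its right to r.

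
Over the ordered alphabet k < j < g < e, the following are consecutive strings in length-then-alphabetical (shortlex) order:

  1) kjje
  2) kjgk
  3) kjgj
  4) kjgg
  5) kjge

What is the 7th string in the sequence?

kjej

Stepping forward 2 times from kjge: kjge → kjek, then the target.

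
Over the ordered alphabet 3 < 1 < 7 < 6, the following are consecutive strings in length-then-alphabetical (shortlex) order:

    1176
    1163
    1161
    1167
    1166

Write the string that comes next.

The successor of 1166 increments the rightmost position that isn't already 6 and resets every position after it to 3.

1733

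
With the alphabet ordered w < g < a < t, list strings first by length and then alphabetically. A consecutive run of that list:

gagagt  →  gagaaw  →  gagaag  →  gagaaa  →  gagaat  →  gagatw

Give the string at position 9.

gagatt

Advancing 3 positions from gagatw through gagatw → gagatg → gagata reaches term 9.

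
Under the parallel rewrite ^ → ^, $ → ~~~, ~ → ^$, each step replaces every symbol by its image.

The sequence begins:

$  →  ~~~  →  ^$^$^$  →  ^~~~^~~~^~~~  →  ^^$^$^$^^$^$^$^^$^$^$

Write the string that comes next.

^^~~~^~~~^~~~^^~~~^~~~^~~~^^~~~^~~~^~~~

Applying the rule to each of the 21 symbols of ^^$^$^$^^$^$^$^^$^$^$ gives the pieces ^ ^ ~~~ ^ ~~~ ^ ~~~ ^ ^ ~~~ ^ ~~~ ^ ~~~ ^ ^ ~~~ ^ ~~~ ^ ~~~, which concatenate to the answer.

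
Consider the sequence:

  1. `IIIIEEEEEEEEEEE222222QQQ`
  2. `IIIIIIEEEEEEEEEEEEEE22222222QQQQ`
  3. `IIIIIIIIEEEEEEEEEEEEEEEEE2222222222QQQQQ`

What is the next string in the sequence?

IIIIIIIIIIEEEEEEEEEEEEEEEEEEEE222222222222QQQQQQ

Term n consists of 2n-2 I's, followed by 3n+2 E's, followed by 2n 2's, followed by n Q's, where the shown terms are n = 3, 4, 5.
At n = 6 the blocks have lengths 10, 20, 12, 6.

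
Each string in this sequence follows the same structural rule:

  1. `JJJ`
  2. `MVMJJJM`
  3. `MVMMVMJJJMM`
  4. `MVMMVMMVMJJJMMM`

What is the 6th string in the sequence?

MVMMVMMVMMVMMVMJJJMMMMM

s(k+1) = MVM·s(k)·M, so each term gains MVM as a prefix and M as a suffix.
From MVMMVMMVMJJJMMM, 2 further steps: MVMMVMMVMJJJMMM → MVMMVMMVMMVMJJJMMMM → (answer).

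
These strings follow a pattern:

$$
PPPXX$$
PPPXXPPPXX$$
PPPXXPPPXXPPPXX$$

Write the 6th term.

PPPXXPPPXXPPPXXPPPXXPPPXX$$

The strings grow by a fixed prefix PPPXX each time.
From PPPXXPPPXXPPPXX$$, 2 further steps: PPPXXPPPXXPPPXX$$ → PPPXXPPPXXPPPXXPPPXX$$ → (answer).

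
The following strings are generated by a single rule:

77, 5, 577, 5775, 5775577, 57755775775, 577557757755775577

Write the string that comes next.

From term 3 onward, concatenate the last term with the second-to-last: 5·77 = 577, 577·5 = 5775, …
So term 8 is 577557757755775577·57755775775.

57755775775577557757755775775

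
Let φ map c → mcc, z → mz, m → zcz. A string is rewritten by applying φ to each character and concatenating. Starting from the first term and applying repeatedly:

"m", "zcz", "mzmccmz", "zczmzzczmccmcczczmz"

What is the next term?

Rewriting the 19 symbols of zczmzzczmccmcczczmz one by one yields mz mcc mz zcz mz mz mcc mz zcz mcc mcc zcz mcc mcc mz mcc mz zcz mz; concatenated:

mzmccmzzczmzmzmccmzzczmccmcczczmccmccmzmccmzzczmz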